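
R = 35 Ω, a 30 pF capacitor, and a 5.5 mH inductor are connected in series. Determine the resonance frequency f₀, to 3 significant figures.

ω₀ = 1/√(LC) = 1/√(0.0055 × 3e-11) = 2.462e+06 rad/s
f₀ = ω₀/(2π) = 392 kHz

392 kHz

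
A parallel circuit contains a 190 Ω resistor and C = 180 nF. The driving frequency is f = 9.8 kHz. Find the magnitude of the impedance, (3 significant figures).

81.5 Ω

ω = 2πf = 61580 rad/s
X_C = 1/(ωC) = 90.2 Ω
Parallel: admittances add. Y = 1/R + jωC
Y = (0.00526 + j0.0111) S
|Y| = 0.0123 S → |Z| = 1/|Y| = 81.5 Ω, ∠Z = −∠Y = -64.6°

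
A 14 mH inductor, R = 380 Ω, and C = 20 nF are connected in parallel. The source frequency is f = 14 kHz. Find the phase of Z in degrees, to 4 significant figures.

-19.80°

ω = 2πf = 87960 rad/s
X_L = ωL = 1232 Ω
X_C = 1/(ωC) = 568.4 Ω
Parallel: admittances add. Y = 1/R + 1/(jωL) + jωC
Y = (0.002632 + j0.0009473) S
|Y| = 0.002797 S → |Z| = 1/|Y| = 357.5 Ω, ∠Z = −∠Y = -19.80°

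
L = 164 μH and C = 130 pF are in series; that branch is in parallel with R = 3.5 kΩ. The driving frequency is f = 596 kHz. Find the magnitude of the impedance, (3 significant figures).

1330 Ω

ω = 2πf = 3.745e+06 rad/s
X_L = ωL = 614 Ω
X_C = 1/(ωC) = 2050 Ω
Branch 1: Z₁ = R = 3500 Ω
Branch 2 (series LC): Z₂ = j(X_L − X_C) = −j1440 Ω
Parallel: Z = Z₁Z₂/(Z₁+Z₂), |Z| = 1330 Ω, ∠Z = -67.6°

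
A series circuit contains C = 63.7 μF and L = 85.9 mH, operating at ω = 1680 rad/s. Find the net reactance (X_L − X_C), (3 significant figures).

X_L = ωL = 144 Ω
X_C = 1/(ωC) = 9.34 Ω
X = 144 − 9.34 = 135 Ω

135 Ω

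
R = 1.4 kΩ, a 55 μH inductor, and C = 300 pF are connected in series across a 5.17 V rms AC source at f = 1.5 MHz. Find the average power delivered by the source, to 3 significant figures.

18.8 mW

ω = 2πf = 9.425e+06 rad/s
X_L = ωL = 518 Ω
X_C = 1/(ωC) = 354 Ω
Net reactance X = X_L − X_C = 165 Ω
Z = 1400 + j165 Ω
|Z| = √(1400² + 165²) = 1410 Ω
∠Z = arctan(165/1400) = 6.71°
I = V/|Z| = 3.67 mA
P = VI cos φ = 5.17 × 0.00367 × cos(6.71°) = 18.8 mW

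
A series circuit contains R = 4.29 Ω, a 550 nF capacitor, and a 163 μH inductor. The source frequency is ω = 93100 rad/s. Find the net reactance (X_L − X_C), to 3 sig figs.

X_L = ωL = 15.2 Ω
X_C = 1/(ωC) = 19.5 Ω
X = 15.2 − 19.5 = -4.35 Ω

-4.35 Ω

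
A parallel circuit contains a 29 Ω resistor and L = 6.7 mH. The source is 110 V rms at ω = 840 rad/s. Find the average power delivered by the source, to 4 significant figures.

X_L = ωL = 5.628 Ω
Parallel: admittances add. Y = 1/R + 1/(jωL)
Y = (0.03448 − j0.1777) S
|Y| = 0.1810 S → |Z| = 1/|Y| = 5.525 Ω, ∠Z = −∠Y = 79.02°
I = V/|Z| = 19.91 A
P = VI cos φ = 110 × 19.91 × cos(79.02°) = 417.2 W

417.2 W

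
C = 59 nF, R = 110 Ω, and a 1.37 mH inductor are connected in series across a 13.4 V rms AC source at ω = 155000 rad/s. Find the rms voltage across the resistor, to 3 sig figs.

X_L = ωL = 212 Ω
X_C = 1/(ωC) = 109 Ω
Net reactance X = X_L − X_C = 103 Ω
Z = 110 + j103 Ω
|Z| = √(110² + 103²) = 151 Ω
I = V/|Z| = 88.9 mA
V_R = I·|Z_R| = 0.0889 × 110 = 9.78 V

9.78 V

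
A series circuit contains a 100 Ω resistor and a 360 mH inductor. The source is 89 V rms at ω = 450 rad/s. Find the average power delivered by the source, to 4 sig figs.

X_L = ωL = 162.0 Ω
Z = 100.0 + j162.0 Ω
|Z| = √(100.0² + 162.0²) = 190.4 Ω
∠Z = arctan(162.0/100.0) = 58.31°
I = V/|Z| = 467.5 mA
P = VI cos φ = 89 × 0.4675 × cos(58.31°) = 21.85 W

21.85 W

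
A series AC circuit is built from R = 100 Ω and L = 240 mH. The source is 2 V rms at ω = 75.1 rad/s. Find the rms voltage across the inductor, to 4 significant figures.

0.3548 V

X_L = ωL = 18.02 Ω
Z = 100.0 + j18.02 Ω
|Z| = √(100.0² + 18.02²) = 101.6 Ω
I = V/|Z| = 19.68 mA
V_L = I·|Z_L| = 0.01968 × 18.02 = 0.3548 V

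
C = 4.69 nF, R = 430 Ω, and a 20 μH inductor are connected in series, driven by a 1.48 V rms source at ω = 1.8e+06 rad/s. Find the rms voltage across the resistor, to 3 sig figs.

1.45 V

X_L = ωL = 36.0 Ω
X_C = 1/(ωC) = 118 Ω
Net reactance X = X_L − X_C = -82.5 Ω
Z = 430 − j82.5 Ω
|Z| = √(430² + 82.5²) = 438 Ω
I = V/|Z| = 3.38 mA
V_R = I·|Z_R| = 0.00338 × 430 = 1.45 V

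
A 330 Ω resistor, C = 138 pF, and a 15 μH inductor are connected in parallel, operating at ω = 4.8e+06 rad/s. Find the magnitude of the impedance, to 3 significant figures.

X_L = ωL = 72.0 Ω
X_C = 1/(ωC) = 1510 Ω
Parallel: admittances add. Y = 1/R + 1/(jωL) + jωC
Y = (0.00303 − j0.0132) S
|Y| = 0.0136 S → |Z| = 1/|Y| = 73.7 Ω, ∠Z = −∠Y = 77.1°

73.7 Ω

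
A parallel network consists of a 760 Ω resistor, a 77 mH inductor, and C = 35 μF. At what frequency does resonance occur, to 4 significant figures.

ω₀ = 1/√(LC) = 1/√(0.077 × 3.5e-05) = 609.1 rad/s
f₀ = ω₀/(2π) = 96.95 Hz

96.95 Hz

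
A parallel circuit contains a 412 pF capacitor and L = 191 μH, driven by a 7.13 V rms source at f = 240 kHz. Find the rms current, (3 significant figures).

20.3 mA

ω = 2πf = 1.508e+06 rad/s
X_L = ωL = 288 Ω
X_C = 1/(ωC) = 1610 Ω
Parallel: admittances add. Y = 1/(jωL) + jωC
Y = (0 − j0.00285) S
|Y| = 0.00285 S → |Z| = 1/|Y| = 351 Ω, ∠Z = −∠Y = 90.0°
I = V/|Z| = 7.13/351 = 20.3 mA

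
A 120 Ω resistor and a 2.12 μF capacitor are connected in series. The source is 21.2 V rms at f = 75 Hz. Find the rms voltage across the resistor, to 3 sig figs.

ω = 2πf = 471.2 rad/s
X_C = 1/(ωC) = 1000 Ω
Z = 120 − j1000 Ω
|Z| = √(120² + 1000²) = 1010 Ω
I = V/|Z| = 21.0 mA
V_R = I·|Z_R| = 0.0210 × 120 = 2.52 V

2.52 V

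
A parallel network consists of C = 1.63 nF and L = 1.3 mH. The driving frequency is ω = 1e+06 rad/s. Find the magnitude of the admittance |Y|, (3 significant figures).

861 μS

X_L = ωL = 1300 Ω
X_C = 1/(ωC) = 613 Ω
Parallel: admittances add. Y = 1/(jωL) + jωC
Y = (0 + j0.000861) S
|Y| = 0.000861 S → |Z| = 1/|Y| = 1160 Ω, ∠Z = −∠Y = -90.0°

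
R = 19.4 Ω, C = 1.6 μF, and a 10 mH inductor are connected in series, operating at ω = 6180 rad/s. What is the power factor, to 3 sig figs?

0.442

X_L = ωL = 61.8 Ω
X_C = 1/(ωC) = 101 Ω
Net reactance X = X_L − X_C = -39.3 Ω
Z = 19.4 − j39.3 Ω
|Z| = √(19.4² + 39.3²) = 43.9 Ω
∠Z = arctan(-39.3/19.4) = -63.7°
cos φ = cos(-63.7°) = 0.442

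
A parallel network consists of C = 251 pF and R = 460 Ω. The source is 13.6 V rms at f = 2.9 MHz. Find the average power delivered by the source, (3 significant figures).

ω = 2πf = 1.822e+07 rad/s
X_C = 1/(ωC) = 219 Ω
Parallel: admittances add. Y = 1/R + jωC
Y = (0.00217 + j0.00457) S
|Y| = 0.00506 S → |Z| = 1/|Y| = 197 Ω, ∠Z = −∠Y = -64.6°
I = V/|Z| = 68.9 mA
P = VI cos φ = 13.6 × 0.0689 × cos(-64.6°) = 402 mW

402 mW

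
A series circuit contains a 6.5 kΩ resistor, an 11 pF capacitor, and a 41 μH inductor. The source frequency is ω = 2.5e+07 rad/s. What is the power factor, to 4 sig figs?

0.9279

X_L = ωL = 1025 Ω
X_C = 1/(ωC) = 3636 Ω
Net reactance X = X_L − X_C = -2611 Ω
Z = 6500 − j2611 Ω
|Z| = √(6500² + 2611²) = 7005 Ω
∠Z = arctan(-2611/6500) = -21.89°
cos φ = cos(-21.89°) = 0.9279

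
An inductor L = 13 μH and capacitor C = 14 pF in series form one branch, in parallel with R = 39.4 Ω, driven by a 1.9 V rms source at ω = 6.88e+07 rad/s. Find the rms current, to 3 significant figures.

50.0 mA

X_L = ωL = 894 Ω
X_C = 1/(ωC) = 1040 Ω
Branch 1: Z₁ = R = 39.4 Ω
Branch 2 (series LC): Z₂ = j(X_L − X_C) = −j144 Ω
Parallel: Z = Z₁Z₂/(Z₁+Z₂), |Z| = 38.0 Ω, ∠Z = -15.3°
I = V/|Z| = 1.9/38.0 = 50.0 mA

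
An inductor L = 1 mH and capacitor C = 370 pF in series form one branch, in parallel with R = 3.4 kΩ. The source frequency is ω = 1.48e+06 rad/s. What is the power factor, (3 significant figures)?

0.101

X_L = ωL = 1480 Ω
X_C = 1/(ωC) = 1830 Ω
Branch 1: Z₁ = R = 3400 Ω
Branch 2 (series LC): Z₂ = j(X_L − X_C) = −j346 Ω
Parallel: Z = Z₁Z₂/(Z₁+Z₂), |Z| = 344 Ω, ∠Z = -84.2°
cos φ = cos(-84.2°) = 0.101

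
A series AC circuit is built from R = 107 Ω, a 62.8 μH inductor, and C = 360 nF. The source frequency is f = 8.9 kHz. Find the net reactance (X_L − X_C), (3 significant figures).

ω = 2πf = 55920 rad/s
X_L = ωL = 3.51 Ω
X_C = 1/(ωC) = 49.7 Ω
X = 3.51 − 49.7 = -46.2 Ω

-46.2 Ω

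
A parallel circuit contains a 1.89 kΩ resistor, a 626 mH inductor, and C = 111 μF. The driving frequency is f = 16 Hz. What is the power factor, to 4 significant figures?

ω = 2πf = 100.5 rad/s
X_L = ωL = 62.93 Ω
X_C = 1/(ωC) = 89.61 Ω
Parallel: admittances add. Y = 1/R + 1/(jωL) + jωC
Y = (0.0005291 − j0.004731) S
|Y| = 0.004761 S → |Z| = 1/|Y| = 210.1 Ω, ∠Z = −∠Y = 83.62°
cos φ = cos(83.62°) = 0.1111

0.1111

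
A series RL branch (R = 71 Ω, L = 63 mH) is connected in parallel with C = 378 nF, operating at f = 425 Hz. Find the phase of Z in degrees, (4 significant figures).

ω = 2πf = 2670 rad/s
X_L = ωL = 168.2 Ω
X_C = 1/(ωC) = 990.7 Ω
Branch 1 (R+jX_L): Z₁ = 71.00 + j168.2 Ω, |Z₁| = 182.6 Ω
Branch 2 (−jX_C): Z₂ = −j990.7 Ω
Parallel: Z = Z₁Z₂/(Z₁+Z₂), |Z| = 219.1 Ω, ∠Z = 62.18°

62.18°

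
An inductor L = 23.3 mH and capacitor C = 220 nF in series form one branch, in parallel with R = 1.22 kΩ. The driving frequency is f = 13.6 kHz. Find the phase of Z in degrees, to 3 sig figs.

32.2°

ω = 2πf = 85450 rad/s
X_L = ωL = 1990 Ω
X_C = 1/(ωC) = 53.2 Ω
Branch 1: Z₁ = R = 1220 Ω
Branch 2 (series LC): Z₂ = j(X_L − X_C) = j1940 Ω
Parallel: Z = Z₁Z₂/(Z₁+Z₂), |Z| = 1030 Ω, ∠Z = 32.2°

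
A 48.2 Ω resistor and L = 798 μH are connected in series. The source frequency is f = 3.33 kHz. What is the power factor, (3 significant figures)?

0.945

ω = 2πf = 20920 rad/s
X_L = ωL = 16.7 Ω
Z = 48.2 + j16.7 Ω
|Z| = √(48.2² + 16.7²) = 51.0 Ω
∠Z = arctan(16.7/48.2) = 19.1°
cos φ = cos(19.1°) = 0.945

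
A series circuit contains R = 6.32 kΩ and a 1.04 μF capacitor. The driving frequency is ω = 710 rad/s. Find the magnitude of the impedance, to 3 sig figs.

6460 Ω

X_C = 1/(ωC) = 1350 Ω
Z = 6320 − j1350 Ω
|Z| = √(6320² + 1350²) = 6460 Ω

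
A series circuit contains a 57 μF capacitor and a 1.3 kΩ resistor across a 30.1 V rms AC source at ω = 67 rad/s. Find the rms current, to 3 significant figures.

22.7 mA

X_C = 1/(ωC) = 262 Ω
Z = 1300 − j262 Ω
|Z| = √(1300² + 262²) = 1330 Ω
I = V/|Z| = 30.1/1330 = 22.7 mA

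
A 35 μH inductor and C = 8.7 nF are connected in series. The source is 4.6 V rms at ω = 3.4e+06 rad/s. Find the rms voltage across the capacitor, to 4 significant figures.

X_L = ωL = 119.0 Ω
X_C = 1/(ωC) = 33.81 Ω
Net reactance X = X_L − X_C = 85.19 Ω
Z = j85.19 Ω
|Z| = √(0² + 85.19²) = 85.19 Ω
I = V/|Z| = 53.99 mA
V_C = I·|Z_C| = 0.05399 × 33.81 = 1.825 V

1.825 V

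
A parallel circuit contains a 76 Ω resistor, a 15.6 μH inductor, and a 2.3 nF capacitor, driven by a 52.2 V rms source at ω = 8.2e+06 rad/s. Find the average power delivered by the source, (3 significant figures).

35.9 W

X_L = ωL = 128 Ω
X_C = 1/(ωC) = 53.0 Ω
Parallel: admittances add. Y = 1/R + 1/(jωL) + jωC
Y = (0.0132 + j0.0110) S
|Y| = 0.0172 S → |Z| = 1/|Y| = 58.2 Ω, ∠Z = −∠Y = -40.0°
I = V/|Z| = 897 mA
P = VI cos φ = 52.2 × 0.897 × cos(-40.0°) = 35.9 W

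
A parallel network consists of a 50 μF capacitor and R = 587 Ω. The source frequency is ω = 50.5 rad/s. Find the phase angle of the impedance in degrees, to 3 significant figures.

X_C = 1/(ωC) = 396 Ω
Parallel: admittances add. Y = 1/R + jωC
Y = (0.00170 + j0.00253) S
|Y| = 0.00305 S → |Z| = 1/|Y| = 328 Ω, ∠Z = −∠Y = -56.0°

-56.0°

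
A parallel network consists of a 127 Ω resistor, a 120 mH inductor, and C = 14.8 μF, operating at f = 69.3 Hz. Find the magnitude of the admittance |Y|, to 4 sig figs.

ω = 2πf = 435.4 rad/s
X_L = ωL = 52.25 Ω
X_C = 1/(ωC) = 155.2 Ω
Parallel: admittances add. Y = 1/R + 1/(jωL) + jωC
Y = (0.007874 − j0.01269) S
|Y| = 0.01494 S → |Z| = 1/|Y| = 66.94 Ω, ∠Z = −∠Y = 58.19°

14.94 mS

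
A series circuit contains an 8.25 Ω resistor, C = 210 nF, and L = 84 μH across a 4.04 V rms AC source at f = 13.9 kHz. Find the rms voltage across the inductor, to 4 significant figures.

0.6187 V

ω = 2πf = 87340 rad/s
X_L = ωL = 7.336 Ω
X_C = 1/(ωC) = 54.52 Ω
Net reactance X = X_L − X_C = -47.19 Ω
Z = 8.250 − j47.19 Ω
|Z| = √(8.250² + 47.19²) = 47.90 Ω
I = V/|Z| = 84.34 mA
V_L = I·|Z_L| = 0.08434 × 7.336 = 0.6187 V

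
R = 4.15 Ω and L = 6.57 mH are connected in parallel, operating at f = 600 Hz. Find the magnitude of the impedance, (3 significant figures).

4.09 Ω

ω = 2πf = 3770 rad/s
X_L = ωL = 24.8 Ω
Parallel: admittances add. Y = 1/R + 1/(jωL)
Y = (0.241 − j0.0404) S
|Y| = 0.244 S → |Z| = 1/|Y| = 4.09 Ω, ∠Z = −∠Y = 9.51°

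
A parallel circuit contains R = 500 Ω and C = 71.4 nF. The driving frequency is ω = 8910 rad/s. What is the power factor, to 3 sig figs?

0.953

X_C = 1/(ωC) = 1570 Ω
Parallel: admittances add. Y = 1/R + jωC
Y = (0.00200 + j0.000636) S
|Y| = 0.00210 S → |Z| = 1/|Y| = 476 Ω, ∠Z = −∠Y = -17.6°
cos φ = cos(-17.6°) = 0.953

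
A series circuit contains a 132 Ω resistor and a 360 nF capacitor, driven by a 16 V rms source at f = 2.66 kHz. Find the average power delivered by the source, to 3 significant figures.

ω = 2πf = 16710 rad/s
X_C = 1/(ωC) = 166 Ω
Z = 132 − j166 Ω
|Z| = √(132² + 166²) = 212 Ω
∠Z = arctan(-166/132) = -51.5°
I = V/|Z| = 75.4 mA
P = VI cos φ = 16 × 0.0754 × cos(-51.5°) = 750 mW

750 mW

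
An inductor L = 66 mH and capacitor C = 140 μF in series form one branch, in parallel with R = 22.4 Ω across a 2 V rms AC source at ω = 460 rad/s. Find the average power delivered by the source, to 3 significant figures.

X_L = ωL = 30.4 Ω
X_C = 1/(ωC) = 15.5 Ω
Branch 1: Z₁ = R = 22.4 Ω
Branch 2 (series LC): Z₂ = j(X_L − X_C) = j14.8 Ω
Parallel: Z = Z₁Z₂/(Z₁+Z₂), |Z| = 12.4 Ω, ∠Z = 56.5°
I = V/|Z| = 162 mA
P = VI cos φ = 2 × 0.162 × cos(56.5°) = 179 mW

179 mW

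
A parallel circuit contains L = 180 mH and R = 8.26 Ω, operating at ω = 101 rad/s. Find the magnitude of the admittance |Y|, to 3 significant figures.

133 mS

X_L = ωL = 18.2 Ω
Parallel: admittances add. Y = 1/R + 1/(jωL)
Y = (0.121 − j0.0550) S
|Y| = 0.133 S → |Z| = 1/|Y| = 7.52 Ω, ∠Z = −∠Y = 24.4°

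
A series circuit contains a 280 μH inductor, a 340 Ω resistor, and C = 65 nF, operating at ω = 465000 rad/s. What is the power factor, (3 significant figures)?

X_L = ωL = 130 Ω
X_C = 1/(ωC) = 33.1 Ω
Net reactance X = X_L − X_C = 97.1 Ω
Z = 340 + j97.1 Ω
|Z| = √(340² + 97.1²) = 354 Ω
∠Z = arctan(97.1/340) = 15.9°
cos φ = cos(15.9°) = 0.962

0.962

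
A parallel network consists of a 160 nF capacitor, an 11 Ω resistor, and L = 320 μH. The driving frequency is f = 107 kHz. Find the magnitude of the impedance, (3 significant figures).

7.28 Ω

ω = 2πf = 672300 rad/s
X_L = ωL = 215 Ω
X_C = 1/(ωC) = 9.30 Ω
Parallel: admittances add. Y = 1/R + 1/(jωL) + jωC
Y = (0.0909 + j0.103) S
|Y| = 0.137 S → |Z| = 1/|Y| = 7.28 Ω, ∠Z = −∠Y = -48.5°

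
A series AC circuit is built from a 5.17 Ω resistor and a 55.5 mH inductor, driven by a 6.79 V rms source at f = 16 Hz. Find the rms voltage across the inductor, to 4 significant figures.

4.981 V

ω = 2πf = 100.5 rad/s
X_L = ωL = 5.579 Ω
Z = 5.170 + j5.579 Ω
|Z| = √(5.170² + 5.579²) = 7.607 Ω
I = V/|Z| = 892.7 mA
V_L = I·|Z_L| = 0.8927 × 5.579 = 4.981 V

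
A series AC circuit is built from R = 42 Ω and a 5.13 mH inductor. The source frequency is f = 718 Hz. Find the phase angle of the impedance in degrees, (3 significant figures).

ω = 2πf = 4511 rad/s
X_L = ωL = 23.1 Ω
Z = 42.0 + j23.1 Ω
|Z| = √(42.0² + 23.1²) = 48.0 Ω
∠Z = arctan(23.1/42.0) = 28.9°

28.9°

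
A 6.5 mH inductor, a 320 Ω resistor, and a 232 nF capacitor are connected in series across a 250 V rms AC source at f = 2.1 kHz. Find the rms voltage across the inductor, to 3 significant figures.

53.5 V

ω = 2πf = 13190 rad/s
X_L = ωL = 85.8 Ω
X_C = 1/(ωC) = 327 Ω
Net reactance X = X_L − X_C = -241 Ω
Z = 320 − j241 Ω
|Z| = √(320² + 241²) = 401 Ω
I = V/|Z| = 624 mA
V_L = I·|Z_L| = 0.624 × 85.8 = 53.5 V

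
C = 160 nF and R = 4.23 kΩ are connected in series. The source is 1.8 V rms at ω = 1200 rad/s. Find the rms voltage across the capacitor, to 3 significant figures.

X_C = 1/(ωC) = 5210 Ω
Z = 4230 − j5210 Ω
|Z| = √(4230² + 5210²) = 6710 Ω
I = V/|Z| = 268 μA
V_C = I·|Z_C| = 0.000268 × 5210 = 1.40 V

1.40 V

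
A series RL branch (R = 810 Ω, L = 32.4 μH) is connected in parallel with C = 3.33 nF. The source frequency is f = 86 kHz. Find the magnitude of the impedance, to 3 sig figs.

ω = 2πf = 540400 rad/s
X_L = ωL = 17.5 Ω
X_C = 1/(ωC) = 556 Ω
Branch 1 (R+jX_L): Z₁ = 810 + j17.5 Ω, |Z₁| = 810 Ω
Branch 2 (−jX_C): Z₂ = −j556 Ω
Parallel: Z = Z₁Z₂/(Z₁+Z₂), |Z| = 463 Ω, ∠Z = -55.2°

463 Ω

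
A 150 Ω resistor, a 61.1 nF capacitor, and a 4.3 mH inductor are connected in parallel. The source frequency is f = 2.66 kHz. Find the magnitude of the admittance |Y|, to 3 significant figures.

ω = 2πf = 16710 rad/s
X_L = ωL = 71.9 Ω
X_C = 1/(ωC) = 979 Ω
Parallel: admittances add. Y = 1/R + 1/(jωL) + jωC
Y = (0.00667 − j0.0129) S
|Y| = 0.0145 S → |Z| = 1/|Y| = 68.9 Ω, ∠Z = −∠Y = 62.7°

14.5 mS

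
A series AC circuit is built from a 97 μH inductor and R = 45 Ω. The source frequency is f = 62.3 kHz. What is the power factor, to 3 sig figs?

0.764

ω = 2πf = 391400 rad/s
X_L = ωL = 38.0 Ω
Z = 45.0 + j38.0 Ω
|Z| = √(45.0² + 38.0²) = 58.9 Ω
∠Z = arctan(38.0/45.0) = 40.2°
cos φ = cos(40.2°) = 0.764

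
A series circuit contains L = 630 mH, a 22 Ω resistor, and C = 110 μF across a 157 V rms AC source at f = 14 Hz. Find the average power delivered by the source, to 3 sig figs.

195 W

ω = 2πf = 87.96 rad/s
X_L = ωL = 55.4 Ω
X_C = 1/(ωC) = 103 Ω
Net reactance X = X_L − X_C = -47.9 Ω
Z = 22.0 − j47.9 Ω
|Z| = √(22.0² + 47.9²) = 52.7 Ω
∠Z = arctan(-47.9/22.0) = -65.3°
I = V/|Z| = 2.98 A
P = VI cos φ = 157 × 2.98 × cos(-65.3°) = 195 W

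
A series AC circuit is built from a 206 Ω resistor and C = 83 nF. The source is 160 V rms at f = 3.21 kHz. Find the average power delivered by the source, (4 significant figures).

13.21 W

ω = 2πf = 20170 rad/s
X_C = 1/(ωC) = 597.4 Ω
Z = 206.0 − j597.4 Ω
|Z| = √(206.0² + 597.4²) = 631.9 Ω
∠Z = arctan(-597.4/206.0) = -70.97°
I = V/|Z| = 253.2 mA
P = VI cos φ = 160 × 0.2532 × cos(-70.97°) = 13.21 W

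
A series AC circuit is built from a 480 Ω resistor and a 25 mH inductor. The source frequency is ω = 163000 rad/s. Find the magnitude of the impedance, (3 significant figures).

X_L = ωL = 4080 Ω
Z = 480 + j4080 Ω
|Z| = √(480² + 4080²) = 4100 Ω

4100 Ω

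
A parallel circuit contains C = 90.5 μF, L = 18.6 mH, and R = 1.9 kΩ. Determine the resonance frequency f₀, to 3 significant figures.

123 Hz

ω₀ = 1/√(LC) = 1/√(0.0186 × 9.05e-05) = 770.8 rad/s
f₀ = ω₀/(2π) = 123 Hz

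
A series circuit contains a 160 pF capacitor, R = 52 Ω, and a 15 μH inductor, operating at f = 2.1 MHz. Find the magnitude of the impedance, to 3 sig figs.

281 Ω

ω = 2πf = 1.319e+07 rad/s
X_L = ωL = 198 Ω
X_C = 1/(ωC) = 474 Ω
Net reactance X = X_L − X_C = -276 Ω
Z = 52.0 − j276 Ω
|Z| = √(52.0² + 276²) = 281 Ω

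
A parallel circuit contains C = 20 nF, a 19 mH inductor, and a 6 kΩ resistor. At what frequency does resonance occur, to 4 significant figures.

ω₀ = 1/√(LC) = 1/√(0.019 × 2e-08) = 51300 rad/s
f₀ = ω₀/(2π) = 8.164 kHz

8.164 kHz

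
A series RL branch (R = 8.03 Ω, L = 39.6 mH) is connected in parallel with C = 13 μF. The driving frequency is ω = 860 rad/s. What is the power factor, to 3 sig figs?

0.367

X_L = ωL = 34.1 Ω
X_C = 1/(ωC) = 89.4 Ω
Branch 1 (R+jX_L): Z₁ = 8.03 + j34.1 Ω, |Z₁| = 35.0 Ω
Branch 2 (−jX_C): Z₂ = −j89.4 Ω
Parallel: Z = Z₁Z₂/(Z₁+Z₂), |Z| = 55.9 Ω, ∠Z = 68.5°
cos φ = cos(68.5°) = 0.367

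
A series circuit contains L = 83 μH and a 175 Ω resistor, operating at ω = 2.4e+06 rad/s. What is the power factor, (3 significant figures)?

X_L = ωL = 199 Ω
Z = 175 + j199 Ω
|Z| = √(175² + 199²) = 265 Ω
∠Z = arctan(199/175) = 48.7°
cos φ = cos(48.7°) = 0.660

0.660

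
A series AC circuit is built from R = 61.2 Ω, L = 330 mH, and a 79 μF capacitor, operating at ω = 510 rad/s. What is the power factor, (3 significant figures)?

X_L = ωL = 168 Ω
X_C = 1/(ωC) = 24.8 Ω
Net reactance X = X_L − X_C = 143 Ω
Z = 61.2 + j143 Ω
|Z| = √(61.2² + 143²) = 156 Ω
∠Z = arctan(143/61.2) = 66.9°
cos φ = cos(66.9°) = 0.392

0.392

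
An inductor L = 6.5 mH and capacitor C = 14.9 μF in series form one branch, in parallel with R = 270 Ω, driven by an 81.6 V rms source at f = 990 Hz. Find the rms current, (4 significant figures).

ω = 2πf = 6220 rad/s
X_L = ωL = 40.43 Ω
X_C = 1/(ωC) = 10.79 Ω
Branch 1: Z₁ = R = 270.0 Ω
Branch 2 (series LC): Z₂ = j(X_L − X_C) = j29.64 Ω
Parallel: Z = Z₁Z₂/(Z₁+Z₂), |Z| = 29.47 Ω, ∠Z = 83.73°
I = V/|Z| = 81.6/29.47 = 2.769 A

2.769 A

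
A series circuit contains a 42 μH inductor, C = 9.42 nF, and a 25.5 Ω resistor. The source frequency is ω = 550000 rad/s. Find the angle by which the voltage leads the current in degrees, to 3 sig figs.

X_L = ωL = 23.1 Ω
X_C = 1/(ωC) = 193 Ω
Net reactance X = X_L − X_C = -170 Ω
Z = 25.5 − j170 Ω
|Z| = √(25.5² + 170²) = 172 Ω
∠Z = arctan(-170/25.5) = -81.5°

-81.5°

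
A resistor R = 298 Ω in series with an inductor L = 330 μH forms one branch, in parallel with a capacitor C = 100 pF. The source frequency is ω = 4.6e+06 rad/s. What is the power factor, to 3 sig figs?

X_L = ωL = 1520 Ω
X_C = 1/(ωC) = 2170 Ω
Branch 1 (R+jX_L): Z₁ = 298 + j1520 Ω, |Z₁| = 1550 Ω
Branch 2 (−jX_C): Z₂ = −j2170 Ω
Parallel: Z = Z₁Z₂/(Z₁+Z₂), |Z| = 4670 Ω, ∠Z = 54.5°
cos φ = cos(54.5°) = 0.581

0.581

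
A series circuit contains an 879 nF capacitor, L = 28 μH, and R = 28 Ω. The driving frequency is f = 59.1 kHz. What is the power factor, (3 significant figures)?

0.967

ω = 2πf = 371300 rad/s
X_L = ωL = 10.4 Ω
X_C = 1/(ωC) = 3.06 Ω
Net reactance X = X_L − X_C = 7.33 Ω
Z = 28.0 + j7.33 Ω
|Z| = √(28.0² + 7.33²) = 28.9 Ω
∠Z = arctan(7.33/28.0) = 14.7°
cos φ = cos(14.7°) = 0.967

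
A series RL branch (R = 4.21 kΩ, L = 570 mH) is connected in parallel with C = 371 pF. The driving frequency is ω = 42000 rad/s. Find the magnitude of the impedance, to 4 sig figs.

38560 Ω

X_L = ωL = 23940 Ω
X_C = 1/(ωC) = 64180 Ω
Branch 1 (R+jX_L): Z₁ = 4210 + j23940 Ω, |Z₁| = 24310 Ω
Branch 2 (−jX_C): Z₂ = −j64180 Ω
Parallel: Z = Z₁Z₂/(Z₁+Z₂), |Z| = 38560 Ω, ∠Z = 74.05°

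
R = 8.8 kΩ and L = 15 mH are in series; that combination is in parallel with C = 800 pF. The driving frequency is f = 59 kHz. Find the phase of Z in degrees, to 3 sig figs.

ω = 2πf = 370700 rad/s
X_L = ωL = 5560 Ω
X_C = 1/(ωC) = 3370 Ω
Branch 1 (R+jX_L): Z₁ = 8800 + j5560 Ω, |Z₁| = 10400 Ω
Branch 2 (−jX_C): Z₂ = −j3370 Ω
Parallel: Z = Z₁Z₂/(Z₁+Z₂), |Z| = 3870 Ω, ∠Z = -71.7°

-71.7°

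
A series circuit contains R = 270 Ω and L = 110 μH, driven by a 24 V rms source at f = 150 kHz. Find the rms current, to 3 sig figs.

83.0 mA

ω = 2πf = 942500 rad/s
X_L = ωL = 104 Ω
Z = 270 + j104 Ω
|Z| = √(270² + 104²) = 289 Ω
I = V/|Z| = 24/289 = 83.0 mA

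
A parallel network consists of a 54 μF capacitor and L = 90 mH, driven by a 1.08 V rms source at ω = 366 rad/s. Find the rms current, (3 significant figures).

X_L = ωL = 32.9 Ω
X_C = 1/(ωC) = 50.6 Ω
Parallel: admittances add. Y = 1/(jωL) + jωC
Y = (0 − j0.0106) S
|Y| = 0.0106 S → |Z| = 1/|Y| = 94.4 Ω, ∠Z = −∠Y = 90.0°
I = V/|Z| = 1.08/94.4 = 11.4 mA

11.4 mA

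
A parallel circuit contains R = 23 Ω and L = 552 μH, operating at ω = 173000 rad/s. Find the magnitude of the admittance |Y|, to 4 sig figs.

X_L = ωL = 95.50 Ω
Parallel: admittances add. Y = 1/R + 1/(jωL)
Y = (0.04348 − j0.01047) S
|Y| = 0.04472 S → |Z| = 1/|Y| = 22.36 Ω, ∠Z = −∠Y = 13.54°

44.72 mS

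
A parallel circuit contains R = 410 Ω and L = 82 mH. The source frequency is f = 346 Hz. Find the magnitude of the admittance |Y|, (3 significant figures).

6.12 mS

ω = 2πf = 2174 rad/s
X_L = ωL = 178 Ω
Parallel: admittances add. Y = 1/R + 1/(jωL)
Y = (0.00244 − j0.00561) S
|Y| = 0.00612 S → |Z| = 1/|Y| = 163 Ω, ∠Z = −∠Y = 66.5°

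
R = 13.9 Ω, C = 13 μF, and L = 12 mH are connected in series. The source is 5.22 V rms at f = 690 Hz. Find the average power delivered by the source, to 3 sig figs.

277 mW

ω = 2πf = 4335 rad/s
X_L = ωL = 52.0 Ω
X_C = 1/(ωC) = 17.7 Ω
Net reactance X = X_L − X_C = 34.3 Ω
Z = 13.9 + j34.3 Ω
|Z| = √(13.9² + 34.3²) = 37.0 Ω
∠Z = arctan(34.3/13.9) = 67.9°
I = V/|Z| = 141 mA
P = VI cos φ = 5.22 × 0.141 × cos(67.9°) = 277 mW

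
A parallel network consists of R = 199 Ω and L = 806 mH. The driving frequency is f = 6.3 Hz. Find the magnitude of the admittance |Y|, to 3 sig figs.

31.7 mS

ω = 2πf = 39.58 rad/s
X_L = ωL = 31.9 Ω
Parallel: admittances add. Y = 1/R + 1/(jωL)
Y = (0.00503 − j0.0313) S
|Y| = 0.0317 S → |Z| = 1/|Y| = 31.5 Ω, ∠Z = −∠Y = 80.9°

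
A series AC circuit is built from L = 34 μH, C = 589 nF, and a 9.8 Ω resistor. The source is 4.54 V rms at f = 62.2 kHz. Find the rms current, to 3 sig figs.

ω = 2πf = 390800 rad/s
X_L = ωL = 13.3 Ω
X_C = 1/(ωC) = 4.34 Ω
Net reactance X = X_L − X_C = 8.94 Ω
Z = 9.80 + j8.94 Ω
|Z| = √(9.80² + 8.94²) = 13.3 Ω
I = V/|Z| = 4.54/13.3 = 342 mA

342 mA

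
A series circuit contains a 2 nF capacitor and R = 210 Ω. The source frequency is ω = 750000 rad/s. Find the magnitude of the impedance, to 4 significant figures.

X_C = 1/(ωC) = 666.7 Ω
Z = 210.0 − j666.7 Ω
|Z| = √(210.0² + 666.7²) = 699.0 Ω

699.0 Ω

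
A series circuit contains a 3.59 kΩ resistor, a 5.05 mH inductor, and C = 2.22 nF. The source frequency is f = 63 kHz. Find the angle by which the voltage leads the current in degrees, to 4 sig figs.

13.49°

ω = 2πf = 395800 rad/s
X_L = ωL = 1999 Ω
X_C = 1/(ωC) = 1138 Ω
Net reactance X = X_L − X_C = 861.0 Ω
Z = 3590 + j861.0 Ω
|Z| = √(3590² + 861.0²) = 3692 Ω
∠Z = arctan(861.0/3590) = 13.49°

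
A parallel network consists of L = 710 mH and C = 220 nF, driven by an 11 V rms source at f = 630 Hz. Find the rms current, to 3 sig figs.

ω = 2πf = 3958 rad/s
X_L = ωL = 2810 Ω
X_C = 1/(ωC) = 1150 Ω
Parallel: admittances add. Y = 1/(jωL) + jωC
Y = (0 + j0.000515) S
|Y| = 0.000515 S → |Z| = 1/|Y| = 1940 Ω, ∠Z = −∠Y = -90.0°
I = V/|Z| = 11/1940 = 5.67 mA

5.67 mA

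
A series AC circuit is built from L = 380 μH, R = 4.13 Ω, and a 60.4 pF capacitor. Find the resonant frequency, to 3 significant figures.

1.05 MHz

ω₀ = 1/√(LC) = 1/√(0.00038 × 6.04e-11) = 6.601e+06 rad/s
f₀ = ω₀/(2π) = 1.05 MHz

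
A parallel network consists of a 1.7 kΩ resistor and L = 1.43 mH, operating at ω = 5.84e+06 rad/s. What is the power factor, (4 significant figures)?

X_L = ωL = 8351 Ω
Parallel: admittances add. Y = 1/R + 1/(jωL)
Y = (0.0005882 − j0.0001197) S
|Y| = 0.0006003 S → |Z| = 1/|Y| = 1666 Ω, ∠Z = −∠Y = 11.51°
cos φ = cos(11.51°) = 0.9799

0.9799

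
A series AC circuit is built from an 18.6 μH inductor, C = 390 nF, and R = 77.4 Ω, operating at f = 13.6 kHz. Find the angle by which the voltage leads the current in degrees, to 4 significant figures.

ω = 2πf = 85450 rad/s
X_L = ωL = 1.589 Ω
X_C = 1/(ωC) = 30.01 Ω
Net reactance X = X_L − X_C = -28.42 Ω
Z = 77.40 − j28.42 Ω
|Z| = √(77.40² + 28.42²) = 82.45 Ω
∠Z = arctan(-28.42/77.40) = -20.16°

-20.16°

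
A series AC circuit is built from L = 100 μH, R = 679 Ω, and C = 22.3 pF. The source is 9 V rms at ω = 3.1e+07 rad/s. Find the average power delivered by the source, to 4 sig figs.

17.21 mW

X_L = ωL = 3100 Ω
X_C = 1/(ωC) = 1447 Ω
Net reactance X = X_L − X_C = 1653 Ω
Z = 679.0 + j1653 Ω
|Z| = √(679.0² + 1653²) = 1787 Ω
∠Z = arctan(1653/679.0) = 67.67°
I = V/|Z| = 5.035 mA
P = VI cos φ = 9 × 0.005035 × cos(67.67°) = 17.21 mW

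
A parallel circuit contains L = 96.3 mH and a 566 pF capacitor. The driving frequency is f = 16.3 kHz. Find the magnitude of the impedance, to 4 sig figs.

ω = 2πf = 102400 rad/s
X_L = ωL = 9863 Ω
X_C = 1/(ωC) = 17250 Ω
Parallel: admittances add. Y = 1/(jωL) + jωC
Y = (0 − j4.343e-05) S
|Y| = 4.343e-05 S → |Z| = 1/|Y| = 23030 Ω, ∠Z = −∠Y = 90.00°

23030 Ω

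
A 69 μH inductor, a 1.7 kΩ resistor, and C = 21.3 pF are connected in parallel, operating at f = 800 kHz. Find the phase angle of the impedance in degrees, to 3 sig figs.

78.0°

ω = 2πf = 5.027e+06 rad/s
X_L = ωL = 347 Ω
X_C = 1/(ωC) = 9340 Ω
Parallel: admittances add. Y = 1/R + 1/(jωL) + jωC
Y = (0.000588 − j0.00278) S
|Y| = 0.00284 S → |Z| = 1/|Y| = 352 Ω, ∠Z = −∠Y = 78.0°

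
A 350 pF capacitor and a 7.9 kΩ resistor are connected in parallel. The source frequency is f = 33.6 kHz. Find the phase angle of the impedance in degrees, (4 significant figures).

ω = 2πf = 211100 rad/s
X_C = 1/(ωC) = 13530 Ω
Parallel: admittances add. Y = 1/R + jωC
Y = (0.0001266 + j7.389e-05) S
|Y| = 0.0001466 S → |Z| = 1/|Y| = 6823 Ω, ∠Z = −∠Y = -30.27°

-30.27°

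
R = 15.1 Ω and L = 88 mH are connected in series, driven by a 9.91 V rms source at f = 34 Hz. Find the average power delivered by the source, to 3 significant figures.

2.55 W

ω = 2πf = 213.6 rad/s
X_L = ωL = 18.8 Ω
Z = 15.1 + j18.8 Ω
|Z| = √(15.1² + 18.8²) = 24.1 Ω
∠Z = arctan(18.8/15.1) = 51.2°
I = V/|Z| = 411 mA
P = VI cos φ = 9.91 × 0.411 × cos(51.2°) = 2.55 W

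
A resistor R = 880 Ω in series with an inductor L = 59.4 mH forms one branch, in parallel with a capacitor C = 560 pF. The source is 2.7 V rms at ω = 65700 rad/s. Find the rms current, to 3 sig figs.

X_L = ωL = 3900 Ω
X_C = 1/(ωC) = 27200 Ω
Branch 1 (R+jX_L): Z₁ = 880 + j3900 Ω, |Z₁| = 4000 Ω
Branch 2 (−jX_C): Z₂ = −j27200 Ω
Parallel: Z = Z₁Z₂/(Z₁+Z₂), |Z| = 4670 Ω, ∠Z = 75.1°
I = V/|Z| = 2.7/4670 = 578 μA

578 μA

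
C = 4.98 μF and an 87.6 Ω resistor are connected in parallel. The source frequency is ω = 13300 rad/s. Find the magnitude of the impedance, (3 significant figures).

14.9 Ω

X_C = 1/(ωC) = 15.1 Ω
Parallel: admittances add. Y = 1/R + jωC
Y = (0.0114 + j0.0662) S
|Y| = 0.0672 S → |Z| = 1/|Y| = 14.9 Ω, ∠Z = −∠Y = -80.2°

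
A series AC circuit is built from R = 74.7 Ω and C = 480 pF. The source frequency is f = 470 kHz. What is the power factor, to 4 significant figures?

ω = 2πf = 2.953e+06 rad/s
X_C = 1/(ωC) = 705.5 Ω
Z = 74.70 − j705.5 Ω
|Z| = √(74.70² + 705.5²) = 709.4 Ω
∠Z = arctan(-705.5/74.70) = -83.96°
cos φ = cos(-83.96°) = 0.1053

0.1053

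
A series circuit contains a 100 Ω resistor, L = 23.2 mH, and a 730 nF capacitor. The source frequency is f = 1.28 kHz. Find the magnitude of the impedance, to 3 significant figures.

ω = 2πf = 8042 rad/s
X_L = ωL = 187 Ω
X_C = 1/(ωC) = 170 Ω
Net reactance X = X_L − X_C = 16.3 Ω
Z = 100 + j16.3 Ω
|Z| = √(100² + 16.3²) = 101 Ω

101 Ω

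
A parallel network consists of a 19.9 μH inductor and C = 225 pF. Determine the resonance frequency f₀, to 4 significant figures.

ω₀ = 1/√(LC) = 1/√(1.99e-05 × 2.25e-10) = 1.494e+07 rad/s
f₀ = ω₀/(2π) = 2.378 MHz

2.378 MHz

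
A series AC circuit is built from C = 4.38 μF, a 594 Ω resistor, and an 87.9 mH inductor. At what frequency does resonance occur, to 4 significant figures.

256.5 Hz

ω₀ = 1/√(LC) = 1/√(0.0879 × 4.38e-06) = 1612 rad/s
f₀ = ω₀/(2π) = 256.5 Hz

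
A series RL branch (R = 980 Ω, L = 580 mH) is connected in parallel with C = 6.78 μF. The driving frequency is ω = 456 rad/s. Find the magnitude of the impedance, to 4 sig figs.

X_L = ωL = 264.5 Ω
X_C = 1/(ωC) = 323.4 Ω
Branch 1 (R+jX_L): Z₁ = 980.0 + j264.5 Ω, |Z₁| = 1015 Ω
Branch 2 (−jX_C): Z₂ = −j323.4 Ω
Parallel: Z = Z₁Z₂/(Z₁+Z₂), |Z| = 334.4 Ω, ∠Z = -71.45°

334.4 Ω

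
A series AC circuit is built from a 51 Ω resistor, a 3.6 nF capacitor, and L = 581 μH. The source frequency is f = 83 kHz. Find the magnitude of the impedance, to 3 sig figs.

ω = 2πf = 521500 rad/s
X_L = ωL = 303 Ω
X_C = 1/(ωC) = 533 Ω
Net reactance X = X_L − X_C = -230 Ω
Z = 51.0 − j230 Ω
|Z| = √(51.0² + 230²) = 235 Ω

235 Ω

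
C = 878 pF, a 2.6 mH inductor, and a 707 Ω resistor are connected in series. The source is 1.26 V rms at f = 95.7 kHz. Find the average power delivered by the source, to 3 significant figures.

1.84 mW

ω = 2πf = 601300 rad/s
X_L = ωL = 1560 Ω
X_C = 1/(ωC) = 1890 Ω
Net reactance X = X_L − X_C = -331 Ω
Z = 707 − j331 Ω
|Z| = √(707² + 331²) = 781 Ω
∠Z = arctan(-331/707) = -25.1°
I = V/|Z| = 1.61 mA
P = VI cos φ = 1.26 × 0.00161 × cos(-25.1°) = 1.84 mW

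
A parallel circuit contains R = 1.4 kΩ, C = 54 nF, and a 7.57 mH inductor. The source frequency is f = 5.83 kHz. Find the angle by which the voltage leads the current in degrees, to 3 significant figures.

66.3°

ω = 2πf = 36630 rad/s
X_L = ωL = 277 Ω
X_C = 1/(ωC) = 506 Ω
Parallel: admittances add. Y = 1/R + 1/(jωL) + jωC
Y = (0.000714 − j0.00163) S
|Y| = 0.00178 S → |Z| = 1/|Y| = 562 Ω, ∠Z = −∠Y = 66.3°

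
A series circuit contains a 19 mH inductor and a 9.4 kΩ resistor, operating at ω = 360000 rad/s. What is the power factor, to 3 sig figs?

0.809

X_L = ωL = 6840 Ω
Z = 9400 + j6840 Ω
|Z| = √(9400² + 6840²) = 11600 Ω
∠Z = arctan(6840/9400) = 36.0°
cos φ = cos(36.0°) = 0.809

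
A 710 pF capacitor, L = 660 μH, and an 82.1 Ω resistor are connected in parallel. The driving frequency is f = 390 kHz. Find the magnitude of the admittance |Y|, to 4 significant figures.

12.23 mS

ω = 2πf = 2.45e+06 rad/s
X_L = ωL = 1617 Ω
X_C = 1/(ωC) = 574.8 Ω
Parallel: admittances add. Y = 1/R + 1/(jωL) + jωC
Y = (0.01218 + j0.001121) S
|Y| = 0.01223 S → |Z| = 1/|Y| = 81.75 Ω, ∠Z = −∠Y = -5.261°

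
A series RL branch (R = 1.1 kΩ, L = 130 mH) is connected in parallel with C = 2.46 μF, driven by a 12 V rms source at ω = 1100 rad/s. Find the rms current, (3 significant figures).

X_L = ωL = 143 Ω
X_C = 1/(ωC) = 370 Ω
Branch 1 (R+jX_L): Z₁ = 1100 + j143 Ω, |Z₁| = 1110 Ω
Branch 2 (−jX_C): Z₂ = −j370 Ω
Parallel: Z = Z₁Z₂/(Z₁+Z₂), |Z| = 365 Ω, ∠Z = -71.0°
I = V/|Z| = 12/365 = 32.9 mA

32.9 mA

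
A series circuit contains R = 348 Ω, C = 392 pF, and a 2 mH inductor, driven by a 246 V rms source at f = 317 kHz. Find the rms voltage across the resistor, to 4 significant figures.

ω = 2πf = 1.992e+06 rad/s
X_L = ωL = 3984 Ω
X_C = 1/(ωC) = 1281 Ω
Net reactance X = X_L − X_C = 2703 Ω
Z = 348.0 + j2703 Ω
|Z| = √(348.0² + 2703²) = 2725 Ω
I = V/|Z| = 90.27 mA
V_R = I·|Z_R| = 0.09027 × 348.0 = 31.41 V

31.41 V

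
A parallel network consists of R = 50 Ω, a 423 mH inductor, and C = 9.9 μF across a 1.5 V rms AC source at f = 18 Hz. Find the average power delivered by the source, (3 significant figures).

ω = 2πf = 113.1 rad/s
X_L = ωL = 47.8 Ω
X_C = 1/(ωC) = 893 Ω
Parallel: admittances add. Y = 1/R + 1/(jωL) + jωC
Y = (0.0200 − j0.0198) S
|Y| = 0.0281 S → |Z| = 1/|Y| = 35.5 Ω, ∠Z = −∠Y = 44.7°
I = V/|Z| = 42.2 mA
P = VI cos φ = 1.5 × 0.0422 × cos(44.7°) = 45.0 mW

45.0 mW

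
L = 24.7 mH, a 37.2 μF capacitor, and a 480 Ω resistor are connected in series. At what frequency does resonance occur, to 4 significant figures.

166.0 Hz

ω₀ = 1/√(LC) = 1/√(0.0247 × 3.72e-05) = 1043 rad/s
f₀ = ω₀/(2π) = 166.0 Hz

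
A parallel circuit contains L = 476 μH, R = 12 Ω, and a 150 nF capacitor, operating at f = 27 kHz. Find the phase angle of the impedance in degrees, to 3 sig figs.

ω = 2πf = 169600 rad/s
X_L = ωL = 80.8 Ω
X_C = 1/(ωC) = 39.3 Ω
Parallel: admittances add. Y = 1/R + 1/(jωL) + jωC
Y = (0.0833 + j0.0131) S
|Y| = 0.0844 S → |Z| = 1/|Y| = 11.9 Ω, ∠Z = −∠Y = -8.91°

-8.91°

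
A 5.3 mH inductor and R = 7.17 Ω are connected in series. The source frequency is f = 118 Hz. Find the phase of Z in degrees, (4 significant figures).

28.72°

ω = 2πf = 741.4 rad/s
X_L = ωL = 3.930 Ω
Z = 7.170 + j3.930 Ω
|Z| = √(7.170² + 3.930²) = 8.176 Ω
∠Z = arctan(3.930/7.170) = 28.72°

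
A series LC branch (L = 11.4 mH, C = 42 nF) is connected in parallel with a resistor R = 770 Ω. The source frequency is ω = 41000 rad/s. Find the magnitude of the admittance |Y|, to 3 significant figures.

8.92 mS

X_L = ωL = 467 Ω
X_C = 1/(ωC) = 581 Ω
Branch 1: Z₁ = R = 770 Ω
Branch 2 (series LC): Z₂ = j(X_L − X_C) = −j113 Ω
Parallel: Z = Z₁Z₂/(Z₁+Z₂), |Z| = 112 Ω, ∠Z = -81.6°
|Y| = 1/|Z| = 8.92 mS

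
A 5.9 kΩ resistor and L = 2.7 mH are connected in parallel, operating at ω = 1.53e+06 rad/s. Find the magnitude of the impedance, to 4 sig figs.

X_L = ωL = 4131 Ω
Parallel: admittances add. Y = 1/R + 1/(jωL)
Y = (0.0001695 − j0.0002421) S
|Y| = 0.0002955 S → |Z| = 1/|Y| = 3384 Ω, ∠Z = −∠Y = 55.00°

3384 Ω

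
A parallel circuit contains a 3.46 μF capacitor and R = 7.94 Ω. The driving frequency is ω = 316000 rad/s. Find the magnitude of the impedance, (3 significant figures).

X_C = 1/(ωC) = 0.915 Ω
Parallel: admittances add. Y = 1/R + jωC
Y = (0.126 + j1.09) S
|Y| = 1.10 S → |Z| = 1/|Y| = 0.909 Ω, ∠Z = −∠Y = -83.4°

0.909 Ω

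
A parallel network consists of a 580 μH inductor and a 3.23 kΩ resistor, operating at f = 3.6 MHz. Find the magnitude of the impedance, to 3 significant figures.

3140 Ω

ω = 2πf = 2.262e+07 rad/s
X_L = ωL = 13100 Ω
Parallel: admittances add. Y = 1/R + 1/(jωL)
Y = (0.000310 − j7.62e-05) S
|Y| = 0.000319 S → |Z| = 1/|Y| = 3140 Ω, ∠Z = −∠Y = 13.8°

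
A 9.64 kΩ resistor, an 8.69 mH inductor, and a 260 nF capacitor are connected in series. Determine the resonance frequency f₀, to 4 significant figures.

ω₀ = 1/√(LC) = 1/√(0.00869 × 2.6e-07) = 21040 rad/s
f₀ = ω₀/(2π) = 3.348 kHz

3.348 kHz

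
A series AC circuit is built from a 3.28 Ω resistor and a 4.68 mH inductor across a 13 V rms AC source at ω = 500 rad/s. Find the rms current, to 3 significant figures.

X_L = ωL = 2.34 Ω
Z = 3.28 + j2.34 Ω
|Z| = √(3.28² + 2.34²) = 4.03 Ω
I = V/|Z| = 13/4.03 = 3.23 A

3.23 A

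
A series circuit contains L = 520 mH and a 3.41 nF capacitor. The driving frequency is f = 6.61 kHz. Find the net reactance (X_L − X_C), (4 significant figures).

ω = 2πf = 41530 rad/s
X_L = ωL = 21600 Ω
X_C = 1/(ωC) = 7061 Ω
X = 21600 − 7061 = 14540 Ω

14540 Ω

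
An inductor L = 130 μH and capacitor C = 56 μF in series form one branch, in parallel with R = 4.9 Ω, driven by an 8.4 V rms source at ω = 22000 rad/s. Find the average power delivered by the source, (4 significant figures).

X_L = ωL = 2.860 Ω
X_C = 1/(ωC) = 0.8117 Ω
Branch 1: Z₁ = R = 4.900 Ω
Branch 2 (series LC): Z₂ = j(X_L − X_C) = j2.048 Ω
Parallel: Z = Z₁Z₂/(Z₁+Z₂), |Z| = 1.890 Ω, ∠Z = 67.31°
I = V/|Z| = 4.445 A
P = VI cos φ = 8.4 × 4.445 × cos(67.31°) = 14.40 W

14.40 W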